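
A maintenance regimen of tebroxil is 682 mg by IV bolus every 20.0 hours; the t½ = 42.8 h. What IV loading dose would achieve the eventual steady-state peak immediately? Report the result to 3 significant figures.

2460 mg

k = ln 2 / 42.8 = 0.01620 h⁻¹
Accumulation ratio R = 1 / (1 − e^(−kτ)) = 1 / (1 − e^(−0.01620×20.0)) = 1 / (1 − 0.7233) = 3.614
Loading dose = maintenance dose × R = 682 × 3.614 ≈ 2460 mg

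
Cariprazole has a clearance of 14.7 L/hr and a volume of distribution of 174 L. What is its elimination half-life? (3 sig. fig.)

k = CL / V = 14.7 / 174 = 0.08448 hr⁻¹
t½ = ln 2 / k = ln 2 / 0.08448 ≈ 8.20 hours

8.20 hours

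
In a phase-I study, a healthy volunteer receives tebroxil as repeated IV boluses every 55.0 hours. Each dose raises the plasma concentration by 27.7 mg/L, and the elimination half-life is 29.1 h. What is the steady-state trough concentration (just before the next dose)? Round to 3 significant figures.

10.2 mg/L

k = ln 2 / 29.1 = 0.02382 h⁻¹
Fraction remaining after one interval: e^(−kτ) = e^(−0.02382 × 55.0) = 0.2698
R = 1 / (1 − 0.2698) = 1.369
Css,max = 27.7 × 1.369 = 37.93 mg/L
Css,min = Css,max × e^(−kτ) = 37.93 × 0.2698 ≈ 10.2 mg/L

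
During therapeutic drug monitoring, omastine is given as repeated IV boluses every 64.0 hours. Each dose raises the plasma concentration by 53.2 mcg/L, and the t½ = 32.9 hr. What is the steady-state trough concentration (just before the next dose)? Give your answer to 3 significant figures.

18.7 mcg/L

k = ln 2 / 32.9 = 0.02107 hr⁻¹
Fraction remaining after one interval: e^(−kτ) = e^(−0.02107 × 64.0) = 0.2597
R = 1 / (1 − 0.2597) = 1.351
Css,max = 53.2 × 1.351 = 71.86 mcg/L
Css,min = Css,max × e^(−kτ) = 71.86 × 0.2597 ≈ 18.7 mcg/L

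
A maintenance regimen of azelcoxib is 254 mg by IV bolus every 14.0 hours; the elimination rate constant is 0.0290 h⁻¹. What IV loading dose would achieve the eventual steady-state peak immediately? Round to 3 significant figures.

761 mg

Accumulation ratio R = 1 / (1 − e^(−kτ)) = 1 / (1 − e^(−0.02900×14.0)) = 1 / (1 − 0.6663) = 2.997
Loading dose = maintenance dose × R = 254 × 2.997 ≈ 761 mg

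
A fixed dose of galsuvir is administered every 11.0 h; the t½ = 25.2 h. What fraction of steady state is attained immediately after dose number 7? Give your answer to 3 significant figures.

k = ln 2 / 25.2 = 0.02751 h⁻¹
f_n = 1 − e^(−nkτ) = 1 − e^(−7 × 0.02751 × 11.0) = 1 − e^(−2.118) = 1 − 0.1203 ≈ 0.880

0.880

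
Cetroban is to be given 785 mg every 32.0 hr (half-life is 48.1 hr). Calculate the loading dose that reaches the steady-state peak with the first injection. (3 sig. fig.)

k = ln 2 / 48.1 = 0.01441 hr⁻¹
Accumulation ratio R = 1 / (1 − e^(−kτ)) = 1 / (1 − e^(−0.01441×32.0)) = 1 / (1 − 0.6306) = 2.707
Loading dose = maintenance dose × R = 785 × 2.707 ≈ 2120 mg

2120 mg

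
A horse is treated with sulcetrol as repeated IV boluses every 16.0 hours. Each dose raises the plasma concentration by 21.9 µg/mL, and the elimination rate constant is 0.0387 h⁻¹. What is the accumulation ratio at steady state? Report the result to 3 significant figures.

Fraction remaining after one interval: e^(−kτ) = e^(−0.03870 × 16.0) = 0.5384
R = 1 / (1 − 0.5384) = 1 / 0.4616 ≈ 2.17

2.17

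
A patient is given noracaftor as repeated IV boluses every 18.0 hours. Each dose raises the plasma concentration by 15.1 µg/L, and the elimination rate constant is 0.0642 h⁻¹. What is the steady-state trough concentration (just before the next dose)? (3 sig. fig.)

6.94 µg/L

Fraction remaining after one interval: e^(−kτ) = e^(−0.06420 × 18.0) = 0.3149
R = 1 / (1 − 0.3149) = 1.460
Css,max = 15.1 × 1.460 = 22.04 µg/L
Css,min = Css,max × e^(−kτ) = 22.04 × 0.3149 ≈ 6.94 µg/L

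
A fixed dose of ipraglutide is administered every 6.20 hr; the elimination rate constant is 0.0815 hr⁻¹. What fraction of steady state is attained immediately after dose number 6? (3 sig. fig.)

f_n = 1 − e^(−nkτ) = 1 − e^(−6 × 0.08150 × 6.20) = 1 − e^(−3.032) = 1 − 0.04823 ≈ 0.952

0.952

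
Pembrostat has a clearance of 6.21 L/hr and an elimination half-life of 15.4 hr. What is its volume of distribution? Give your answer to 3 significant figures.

k = ln 2 / t½ = ln 2 / 15.4 = 0.04501 hr⁻¹
V = CL / k = 6.21 / 0.04501 ≈ 138 L

138 L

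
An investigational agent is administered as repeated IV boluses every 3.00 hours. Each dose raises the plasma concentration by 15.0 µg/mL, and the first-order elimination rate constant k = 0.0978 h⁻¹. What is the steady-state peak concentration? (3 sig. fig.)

59.0 µg/mL

Fraction remaining after one interval: e^(−kτ) = e^(−0.09780 × 3.00) = 0.7457
R = 1 / (1 − 0.7457) = 3.933
Css,max = 15.0 × 3.933 ≈ 59.0 µg/mL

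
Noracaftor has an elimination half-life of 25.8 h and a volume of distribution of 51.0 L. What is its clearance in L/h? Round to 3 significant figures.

1.37 L/h

k = ln 2 / t½ = ln 2 / 25.8 = 0.02687 h⁻¹
CL = k · V = 0.02687 × 51.0 ≈ 1.37 L/h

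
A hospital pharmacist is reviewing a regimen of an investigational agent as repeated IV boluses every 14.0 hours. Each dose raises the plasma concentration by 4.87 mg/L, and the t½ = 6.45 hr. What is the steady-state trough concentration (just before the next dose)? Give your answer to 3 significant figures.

1.39 mg/L

k = ln 2 / 6.45 = 0.1075 hr⁻¹
Fraction remaining after one interval: e^(−kτ) = e^(−0.1075 × 14.0) = 0.2221
R = 1 / (1 − 0.2221) = 1.286
Css,max = 4.87 × 1.286 = 6.261 mg/L
Css,min = Css,max × e^(−kτ) = 6.261 × 0.2221 ≈ 1.39 mg/L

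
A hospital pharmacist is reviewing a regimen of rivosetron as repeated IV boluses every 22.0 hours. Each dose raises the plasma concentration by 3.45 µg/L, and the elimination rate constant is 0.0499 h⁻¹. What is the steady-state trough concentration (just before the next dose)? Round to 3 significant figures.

1.73 µg/L

Fraction remaining after one interval: e^(−kτ) = e^(−0.04990 × 22.0) = 0.3336
R = 1 / (1 − 0.3336) = 1.501
Css,max = 3.45 × 1.501 = 5.177 µg/L
Css,min = Css,max × e^(−kτ) = 5.177 × 0.3336 ≈ 1.73 µg/L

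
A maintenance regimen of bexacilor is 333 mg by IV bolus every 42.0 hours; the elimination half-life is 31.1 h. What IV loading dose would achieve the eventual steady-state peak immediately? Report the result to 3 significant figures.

548 mg

k = ln 2 / 31.1 = 0.02229 h⁻¹
Accumulation ratio R = 1 / (1 − e^(−kτ)) = 1 / (1 − e^(−0.02229×42.0)) = 1 / (1 − 0.3922) = 1.645
Loading dose = maintenance dose × R = 333 × 1.645 ≈ 548 mg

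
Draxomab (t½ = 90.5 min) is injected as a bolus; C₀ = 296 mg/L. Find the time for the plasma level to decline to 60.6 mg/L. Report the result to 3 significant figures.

k = ln 2 / 90.5 = 0.007659 min⁻¹
C(t) = C₀ e^(−kt)  ⇒  t = ln(C₀/C) / k
t = ln(296/60.6) / 0.007659 = 1.586 / 0.007659 ≈ 207 minutes

207 minutes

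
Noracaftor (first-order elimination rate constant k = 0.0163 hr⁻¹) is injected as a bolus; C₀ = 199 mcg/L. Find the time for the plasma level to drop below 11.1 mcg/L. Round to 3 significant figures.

C(t) = C₀ e^(−kt)  ⇒  t = ln(C₀/C) / k
t = ln(199/11.1) / 0.01630 = 2.886 / 0.01630 ≈ 177 hours

177 hours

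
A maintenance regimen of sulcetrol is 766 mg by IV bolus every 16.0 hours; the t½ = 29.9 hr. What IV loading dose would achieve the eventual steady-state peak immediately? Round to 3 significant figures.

k = ln 2 / 29.9 = 0.02318 hr⁻¹
Accumulation ratio R = 1 / (1 − e^(−kτ)) = 1 / (1 − e^(−0.02318×16.0)) = 1 / (1 − 0.6901) = 3.227
Loading dose = maintenance dose × R = 766 × 3.227 ≈ 2470 mg

2470 mg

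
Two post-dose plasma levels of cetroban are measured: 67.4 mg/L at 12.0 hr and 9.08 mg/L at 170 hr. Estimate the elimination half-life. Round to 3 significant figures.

k = ln(C₁/C₂) / (t₂ − t₁) = ln(67.4/9.08) / (170 − 12.0)
  = 2.005 / 158.0 = 0.01269 hr⁻¹
t½ = ln 2 / k = ln 2 / 0.01269 ≈ 54.6 hours

54.6 hours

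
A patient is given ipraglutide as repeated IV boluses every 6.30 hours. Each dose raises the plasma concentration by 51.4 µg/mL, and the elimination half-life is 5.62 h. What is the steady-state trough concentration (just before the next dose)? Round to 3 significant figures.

k = ln 2 / 5.62 = 0.1233 h⁻¹
Fraction remaining after one interval: e^(−kτ) = e^(−0.1233 × 6.30) = 0.4598
R = 1 / (1 − 0.4598) = 1.851
Css,max = 51.4 × 1.851 = 95.15 µg/mL
Css,min = Css,max × e^(−kτ) = 95.15 × 0.4598 ≈ 43.7 µg/mL

43.7 µg/mL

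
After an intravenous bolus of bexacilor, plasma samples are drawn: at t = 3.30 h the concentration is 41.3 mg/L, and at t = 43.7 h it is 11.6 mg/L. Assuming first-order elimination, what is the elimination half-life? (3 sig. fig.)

22.1 hours

k = ln(C₁/C₂) / (t₂ − t₁) = ln(41.3/11.6) / (43.7 − 3.30)
  = 1.270 / 40.40 = 0.03143 h⁻¹
t½ = ln 2 / k = ln 2 / 0.03143 ≈ 22.1 hours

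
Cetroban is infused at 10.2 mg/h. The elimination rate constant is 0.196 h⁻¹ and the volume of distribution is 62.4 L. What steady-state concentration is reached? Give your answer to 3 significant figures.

0.834 mg/L

CL = k · V = 0.196 × 62.4 = 12.23 L/h
Css = rate / CL = 10.2 / 12.23 ≈ 0.834 mg/L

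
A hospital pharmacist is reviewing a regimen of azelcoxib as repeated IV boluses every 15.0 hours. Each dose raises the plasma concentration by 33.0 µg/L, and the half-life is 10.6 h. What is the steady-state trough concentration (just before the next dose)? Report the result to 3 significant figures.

19.8 µg/L

k = ln 2 / 10.6 = 0.06539 h⁻¹
Fraction remaining after one interval: e^(−kτ) = e^(−0.06539 × 15.0) = 0.3750
R = 1 / (1 − 0.3750) = 1.600
Css,max = 33.0 × 1.600 = 52.80 µg/L
Css,min = Css,max × e^(−kτ) = 52.80 × 0.3750 ≈ 19.8 µg/L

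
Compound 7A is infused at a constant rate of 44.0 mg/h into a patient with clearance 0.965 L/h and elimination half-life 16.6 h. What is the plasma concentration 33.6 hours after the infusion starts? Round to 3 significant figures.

34.4 µg/mL

Css = rate / CL = 44.0 / 0.965 = 45.60 µg/mL
k = ln 2 / 16.6 = 0.04176 h⁻¹
C(t) = Css (1 − e^(−kt)) = 45.60 × (1 − e^(−1.403)) = 45.60 × 0.7541 ≈ 34.4 µg/mL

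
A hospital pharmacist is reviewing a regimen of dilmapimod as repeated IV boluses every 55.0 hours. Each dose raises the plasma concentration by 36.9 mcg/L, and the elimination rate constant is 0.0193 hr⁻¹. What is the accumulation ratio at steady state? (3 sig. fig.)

1.53

Fraction remaining after one interval: e^(−kτ) = e^(−0.01930 × 55.0) = 0.3459
R = 1 / (1 − 0.3459) = 1 / 0.6541 ≈ 1.53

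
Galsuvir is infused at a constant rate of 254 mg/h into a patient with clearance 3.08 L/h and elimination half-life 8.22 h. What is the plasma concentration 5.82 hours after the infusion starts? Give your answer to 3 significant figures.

32.0 mg/L

Css = rate / CL = 254 / 3.08 = 82.47 mg/L
k = ln 2 / 8.22 = 0.08432 h⁻¹
C(t) = Css (1 − e^(−kt)) = 82.47 × (1 − e^(−0.4908)) = 82.47 × 0.3878 ≈ 32.0 mg/L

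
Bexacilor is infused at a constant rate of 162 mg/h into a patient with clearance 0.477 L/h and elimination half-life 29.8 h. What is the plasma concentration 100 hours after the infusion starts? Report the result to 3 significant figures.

Css = rate / CL = 162 / 0.477 = 339.6 µg/mL
k = ln 2 / 29.8 = 0.02326 h⁻¹
C(t) = Css (1 − e^(−kt)) = 339.6 × (1 − e^(−2.326)) = 339.6 × 0.9023 ≈ 306 µg/mL

306 µg/mL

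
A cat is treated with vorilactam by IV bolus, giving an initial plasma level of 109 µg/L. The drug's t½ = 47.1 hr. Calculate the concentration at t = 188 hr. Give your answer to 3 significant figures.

6.85 µg/L

k = ln 2 / 47.1 = 0.01472 hr⁻¹
188 hr is 3.992 half-lives, so C = 109 × (1/2)^3.992 = 109 × 0.06287 ≈ 6.85 µg/L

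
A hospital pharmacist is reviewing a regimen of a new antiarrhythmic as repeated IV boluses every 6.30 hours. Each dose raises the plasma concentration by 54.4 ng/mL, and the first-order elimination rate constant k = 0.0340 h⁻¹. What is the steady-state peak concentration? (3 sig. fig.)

Fraction remaining after one interval: e^(−kτ) = e^(−0.03400 × 6.30) = 0.8072
R = 1 / (1 − 0.8072) = 5.186
Css,max = 54.4 × 5.186 ≈ 282 ng/mL

282 ng/mL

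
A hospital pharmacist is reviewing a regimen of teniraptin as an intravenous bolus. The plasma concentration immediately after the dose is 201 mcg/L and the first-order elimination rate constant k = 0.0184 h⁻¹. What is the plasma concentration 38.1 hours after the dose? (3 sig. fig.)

C(t) = C₀ e^(−kt) = 201 × e^(−0.01840 × 38.1) = 201 × e^(−0.7010) = 201 × 0.4961 ≈ 99.7 mcg/L

99.7 mcg/L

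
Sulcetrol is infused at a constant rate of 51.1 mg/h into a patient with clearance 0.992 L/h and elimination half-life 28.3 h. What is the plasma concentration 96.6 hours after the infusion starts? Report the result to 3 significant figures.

Css = rate / CL = 51.1 / 0.992 = 51.51 mg/L
k = ln 2 / 28.3 = 0.02449 h⁻¹
C(t) = Css (1 − e^(−kt)) = 51.51 × (1 − e^(−2.366)) = 51.51 × 0.9061 ≈ 46.7 mg/L

46.7 mg/L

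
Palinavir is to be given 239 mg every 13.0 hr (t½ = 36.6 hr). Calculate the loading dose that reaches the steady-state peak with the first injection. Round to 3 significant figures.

k = ln 2 / 36.6 = 0.01894 hr⁻¹
Accumulation ratio R = 1 / (1 − e^(−kτ)) = 1 / (1 − e^(−0.01894×13.0)) = 1 / (1 − 0.7818) = 4.582
Loading dose = maintenance dose × R = 239 × 4.582 ≈ 1100 mg

1100 mg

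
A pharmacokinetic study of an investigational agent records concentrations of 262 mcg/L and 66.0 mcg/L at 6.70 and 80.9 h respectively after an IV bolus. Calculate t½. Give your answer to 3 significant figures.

k = ln(C₁/C₂) / (t₂ − t₁) = ln(262/66.0) / (80.9 − 6.70)
  = 1.379 / 74.20 = 0.01858 h⁻¹
t½ = ln 2 / k = ln 2 / 0.01858 ≈ 37.3 hours

37.3 hours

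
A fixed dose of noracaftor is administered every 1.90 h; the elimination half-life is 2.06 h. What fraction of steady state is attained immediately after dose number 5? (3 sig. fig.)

0.959

k = ln 2 / 2.06 = 0.3365 h⁻¹
f_n = 1 − e^(−nkτ) = 1 − e^(−5 × 0.3365 × 1.90) = 1 − e^(−3.197) = 1 − 0.04090 ≈ 0.959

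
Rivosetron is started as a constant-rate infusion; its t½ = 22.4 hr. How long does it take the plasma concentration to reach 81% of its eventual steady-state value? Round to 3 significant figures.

k = ln 2 / 22.4 = 0.03094 hr⁻¹
f = 1 − e^(−kt)  ⇒  t = −ln(1 − f) / k
t = −ln(1 − 0.81) / 0.03094 = 1.661 / 0.03094 ≈ 53.7 hours

53.7 hours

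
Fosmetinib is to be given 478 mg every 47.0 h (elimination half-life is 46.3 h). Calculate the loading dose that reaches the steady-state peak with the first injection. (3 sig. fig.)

k = ln 2 / 46.3 = 0.01497 h⁻¹
Accumulation ratio R = 1 / (1 − e^(−kτ)) = 1 / (1 − e^(−0.01497×47.0)) = 1 / (1 − 0.4948) = 1.979
Loading dose = maintenance dose × R = 478 × 1.979 ≈ 946 mg

946 mg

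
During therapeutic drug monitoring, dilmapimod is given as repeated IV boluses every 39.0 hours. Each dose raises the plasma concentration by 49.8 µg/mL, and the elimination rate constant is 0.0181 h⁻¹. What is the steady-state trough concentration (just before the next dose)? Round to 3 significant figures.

Fraction remaining after one interval: e^(−kτ) = e^(−0.01810 × 39.0) = 0.4937
R = 1 / (1 − 0.4937) = 1.975
Css,max = 49.8 × 1.975 = 98.35 µg/mL
Css,min = Css,max × e^(−kτ) = 98.35 × 0.4937 ≈ 48.6 µg/mL

48.6 µg/mL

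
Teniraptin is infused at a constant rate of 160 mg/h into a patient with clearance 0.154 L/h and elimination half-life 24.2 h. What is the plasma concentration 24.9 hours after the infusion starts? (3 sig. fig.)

530 mg/L

Css = rate / CL = 160 / 0.154 = 1039 mg/L
k = ln 2 / 24.2 = 0.02864 h⁻¹
C(t) = Css (1 − e^(−kt)) = 1039 × (1 − e^(−0.7132)) = 1039 × 0.5099 ≈ 530 mg/L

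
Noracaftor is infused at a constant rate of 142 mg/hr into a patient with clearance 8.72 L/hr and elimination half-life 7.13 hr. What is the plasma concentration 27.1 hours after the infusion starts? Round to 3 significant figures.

15.1 µg/mL

Css = rate / CL = 142 / 8.72 = 16.28 µg/mL
k = ln 2 / 7.13 = 0.09722 hr⁻¹
C(t) = Css (1 − e^(−kt)) = 16.28 × (1 − e^(−2.635)) = 16.28 × 0.9282 ≈ 15.1 µg/mL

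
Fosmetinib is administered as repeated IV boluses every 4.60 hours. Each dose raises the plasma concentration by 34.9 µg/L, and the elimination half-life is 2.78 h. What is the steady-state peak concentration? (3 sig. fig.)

51.1 µg/L

k = ln 2 / 2.78 = 0.2493 h⁻¹
Fraction remaining after one interval: e^(−kτ) = e^(−0.2493 × 4.60) = 0.3176
R = 1 / (1 − 0.3176) = 1.465
Css,max = 34.9 × 1.465 ≈ 51.1 µg/L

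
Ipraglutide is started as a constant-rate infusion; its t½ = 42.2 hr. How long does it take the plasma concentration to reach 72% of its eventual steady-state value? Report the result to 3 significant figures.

k = ln 2 / 42.2 = 0.01643 hr⁻¹
f = 1 − e^(−kt)  ⇒  t = −ln(1 − f) / k
t = −ln(1 − 0.72) / 0.01643 = 1.273 / 0.01643 ≈ 77.5 hours

77.5 hours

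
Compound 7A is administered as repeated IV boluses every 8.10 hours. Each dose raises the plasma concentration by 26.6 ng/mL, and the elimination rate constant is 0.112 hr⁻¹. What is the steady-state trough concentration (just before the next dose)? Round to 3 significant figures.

Fraction remaining after one interval: e^(−kτ) = e^(−0.1120 × 8.10) = 0.4037
R = 1 / (1 − 0.4037) = 1.677
Css,max = 26.6 × 1.677 = 44.60 ng/mL
Css,min = Css,max × e^(−kτ) = 44.60 × 0.4037 ≈ 18.0 ng/mL

18.0 ng/mL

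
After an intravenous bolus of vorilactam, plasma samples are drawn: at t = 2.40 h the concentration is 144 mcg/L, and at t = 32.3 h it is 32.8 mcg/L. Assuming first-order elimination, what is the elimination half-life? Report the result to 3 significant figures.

14.0 hours

k = ln(C₁/C₂) / (t₂ − t₁) = ln(144/32.8) / (32.3 − 2.40)
  = 1.479 / 29.90 = 0.04948 h⁻¹
t½ = ln 2 / k = ln 2 / 0.04948 ≈ 14.0 hours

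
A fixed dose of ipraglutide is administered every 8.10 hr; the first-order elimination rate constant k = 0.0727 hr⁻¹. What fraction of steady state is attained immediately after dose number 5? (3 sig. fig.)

0.947

f_n = 1 − e^(−nkτ) = 1 − e^(−5 × 0.07270 × 8.10) = 1 − e^(−2.944) = 1 − 0.05264 ≈ 0.947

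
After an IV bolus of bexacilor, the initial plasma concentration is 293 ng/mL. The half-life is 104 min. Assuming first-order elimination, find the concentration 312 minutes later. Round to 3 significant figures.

36.6 ng/mL

k = ln 2 / 104 = 0.006665 min⁻¹
C(t) = C₀ e^(−kt) = 293 × e^(−0.006665 × 312) = 293 × e^(−2.079) = 293 × 0.1250 ≈ 36.6 ng/mL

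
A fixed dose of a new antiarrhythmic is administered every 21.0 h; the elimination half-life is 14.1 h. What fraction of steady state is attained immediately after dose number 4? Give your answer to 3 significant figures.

0.984

k = ln 2 / 14.1 = 0.04916 h⁻¹
f_n = 1 − e^(−nkτ) = 1 − e^(−4 × 0.04916 × 21.0) = 1 − e^(−4.129) = 1 − 0.01609 ≈ 0.984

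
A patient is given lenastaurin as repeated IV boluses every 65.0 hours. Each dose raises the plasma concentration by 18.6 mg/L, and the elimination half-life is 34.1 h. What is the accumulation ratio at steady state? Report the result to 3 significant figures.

1.36

k = ln 2 / 34.1 = 0.02033 h⁻¹
Fraction remaining after one interval: e^(−kτ) = e^(−0.02033 × 65.0) = 0.2668
R = 1 / (1 − 0.2668) = 1 / 0.7332 ≈ 1.36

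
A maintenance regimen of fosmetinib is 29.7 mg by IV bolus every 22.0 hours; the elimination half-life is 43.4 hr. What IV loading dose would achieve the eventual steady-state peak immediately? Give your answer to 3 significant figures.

k = ln 2 / 43.4 = 0.01597 hr⁻¹
Accumulation ratio R = 1 / (1 − e^(−kτ)) = 1 / (1 − e^(−0.01597×22.0)) = 1 / (1 − 0.7037) = 3.375
Loading dose = maintenance dose × R = 29.7 × 3.375 ≈ 100 mg

100 mg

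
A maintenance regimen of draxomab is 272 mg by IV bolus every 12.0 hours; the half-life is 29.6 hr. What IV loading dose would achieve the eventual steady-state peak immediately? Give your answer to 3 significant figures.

1110 mg

k = ln 2 / 29.6 = 0.02342 hr⁻¹
Accumulation ratio R = 1 / (1 − e^(−kτ)) = 1 / (1 − e^(−0.02342×12.0)) = 1 / (1 − 0.7550) = 4.082
Loading dose = maintenance dose × R = 272 × 4.082 ≈ 1110 mg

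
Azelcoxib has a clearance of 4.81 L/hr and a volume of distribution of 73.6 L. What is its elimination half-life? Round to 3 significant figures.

k = CL / V = 4.81 / 73.6 = 0.06535 hr⁻¹
t½ = ln 2 / k = ln 2 / 0.06535 ≈ 10.6 hours

10.6 hours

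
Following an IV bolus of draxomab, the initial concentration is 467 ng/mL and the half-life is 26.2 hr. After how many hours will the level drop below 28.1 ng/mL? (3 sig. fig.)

106 hours

k = ln 2 / 26.2 = 0.02646 hr⁻¹
C(t) = C₀ e^(−kt)  ⇒  t = ln(C₀/C) / k
t = ln(467/28.1) / 0.02646 = 2.811 / 0.02646 ≈ 106 hours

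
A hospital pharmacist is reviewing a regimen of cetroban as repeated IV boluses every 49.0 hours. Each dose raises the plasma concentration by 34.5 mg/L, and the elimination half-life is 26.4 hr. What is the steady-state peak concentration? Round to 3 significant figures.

k = ln 2 / 26.4 = 0.02626 hr⁻¹
Fraction remaining after one interval: e^(−kτ) = e^(−0.02626 × 49.0) = 0.2762
R = 1 / (1 − 0.2762) = 1.382
Css,max = 34.5 × 1.382 ≈ 47.7 mg/L

47.7 mg/L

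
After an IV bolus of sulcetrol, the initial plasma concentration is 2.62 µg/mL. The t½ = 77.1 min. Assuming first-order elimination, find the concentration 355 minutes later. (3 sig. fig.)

0.108 µg/mL

k = ln 2 / 77.1 = 0.008990 min⁻¹
355 min is 4.604 half-lives, so C = 2.62 × (1/2)^4.604 = 2.62 × 0.04111 ≈ 0.108 µg/mL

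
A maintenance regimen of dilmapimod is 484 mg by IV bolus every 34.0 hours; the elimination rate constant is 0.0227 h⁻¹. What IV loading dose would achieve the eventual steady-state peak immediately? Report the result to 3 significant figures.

Accumulation ratio R = 1 / (1 − e^(−kτ)) = 1 / (1 − e^(−0.02270×34.0)) = 1 / (1 − 0.4622) = 1.859
Loading dose = maintenance dose × R = 484 × 1.859 ≈ 900 mg

900 mg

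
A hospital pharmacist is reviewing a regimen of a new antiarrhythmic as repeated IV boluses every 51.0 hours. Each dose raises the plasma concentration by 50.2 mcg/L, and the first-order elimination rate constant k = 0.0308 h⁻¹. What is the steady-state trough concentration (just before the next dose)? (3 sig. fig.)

13.2 mcg/L

Fraction remaining after one interval: e^(−kτ) = e^(−0.03080 × 51.0) = 0.2079
R = 1 / (1 − 0.2079) = 1.262
Css,max = 50.2 × 1.262 = 63.37 mcg/L
Css,min = Css,max × e^(−kτ) = 63.37 × 0.2079 ≈ 13.2 mcg/L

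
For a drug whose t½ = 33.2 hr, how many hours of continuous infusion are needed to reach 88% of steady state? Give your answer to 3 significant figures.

102 hours

k = ln 2 / 33.2 = 0.02088 hr⁻¹
f = 1 − e^(−kt)  ⇒  t = −ln(1 − f) / k
t = −ln(1 − 0.88) / 0.02088 = 2.120 / 0.02088 ≈ 102 hours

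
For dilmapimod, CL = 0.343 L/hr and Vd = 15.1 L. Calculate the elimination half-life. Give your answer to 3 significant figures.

30.5 hours

k = CL / V = 0.343 / 15.1 = 0.02272 hr⁻¹
t½ = ln 2 / k = ln 2 / 0.02272 ≈ 30.5 hours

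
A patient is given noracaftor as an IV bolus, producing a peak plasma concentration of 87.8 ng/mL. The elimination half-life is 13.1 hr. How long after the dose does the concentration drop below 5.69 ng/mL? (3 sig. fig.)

51.7 hours

k = ln 2 / 13.1 = 0.05291 hr⁻¹
C(t) = C₀ e^(−kt)  ⇒  t = ln(C₀/C) / k
t = ln(87.8/5.69) / 0.05291 = 2.736 / 0.05291 ≈ 51.7 hours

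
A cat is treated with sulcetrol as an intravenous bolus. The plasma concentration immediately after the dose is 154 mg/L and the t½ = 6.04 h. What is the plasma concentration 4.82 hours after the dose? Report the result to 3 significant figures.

88.6 mg/L

k = ln 2 / 6.04 = 0.1148 h⁻¹
C(t) = C₀ e^(−kt) = 154 × e^(−0.1148 × 4.82) = 154 × e^(−0.5531) = 154 × 0.5751 ≈ 88.6 mg/L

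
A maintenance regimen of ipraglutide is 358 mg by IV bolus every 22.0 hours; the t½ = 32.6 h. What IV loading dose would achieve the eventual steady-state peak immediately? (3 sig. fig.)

k = ln 2 / 32.6 = 0.02126 h⁻¹
Accumulation ratio R = 1 / (1 − e^(−kτ)) = 1 / (1 − e^(−0.02126×22.0)) = 1 / (1 − 0.6264) = 2.677
Loading dose = maintenance dose × R = 358 × 2.677 ≈ 958 mg

958 mg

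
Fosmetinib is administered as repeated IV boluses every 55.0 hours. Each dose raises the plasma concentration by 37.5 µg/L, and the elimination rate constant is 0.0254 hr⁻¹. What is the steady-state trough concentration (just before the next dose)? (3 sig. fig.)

Fraction remaining after one interval: e^(−kτ) = e^(−0.02540 × 55.0) = 0.2473
R = 1 / (1 − 0.2473) = 1.329
Css,max = 37.5 × 1.329 = 49.82 µg/L
Css,min = Css,max × e^(−kτ) = 49.82 × 0.2473 ≈ 12.3 µg/L

12.3 µg/L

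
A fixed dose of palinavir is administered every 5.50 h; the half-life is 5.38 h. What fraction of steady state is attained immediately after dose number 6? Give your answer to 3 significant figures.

0.986

k = ln 2 / 5.38 = 0.1288 h⁻¹
f_n = 1 − e^(−nkτ) = 1 − e^(−6 × 0.1288 × 5.50) = 1 − e^(−4.252) = 1 − 0.01424 ≈ 0.986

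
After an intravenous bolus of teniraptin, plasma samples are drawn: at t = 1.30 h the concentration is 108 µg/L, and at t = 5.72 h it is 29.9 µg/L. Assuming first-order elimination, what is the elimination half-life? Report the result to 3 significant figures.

2.39 hours

k = ln(C₁/C₂) / (t₂ − t₁) = ln(108/29.9) / (5.72 − 1.30)
  = 1.284 / 4.420 = 0.2906 h⁻¹
t½ = ln 2 / k = ln 2 / 0.2906 ≈ 2.39 hours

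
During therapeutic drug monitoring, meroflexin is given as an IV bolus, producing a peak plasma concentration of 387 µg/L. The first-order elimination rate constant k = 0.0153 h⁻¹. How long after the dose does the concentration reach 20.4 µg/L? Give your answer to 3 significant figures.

C(t) = C₀ e^(−kt)  ⇒  t = ln(C₀/C) / k
t = ln(387/20.4) / 0.01530 = 2.943 / 0.01530 ≈ 192 hours

192 hours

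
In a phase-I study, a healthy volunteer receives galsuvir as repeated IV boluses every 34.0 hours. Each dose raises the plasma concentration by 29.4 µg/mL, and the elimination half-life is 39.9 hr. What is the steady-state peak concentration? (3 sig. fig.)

65.9 µg/mL

k = ln 2 / 39.9 = 0.01737 hr⁻¹
Fraction remaining after one interval: e^(−kτ) = e^(−0.01737 × 34.0) = 0.5540
R = 1 / (1 − 0.5540) = 2.242
Css,max = 29.4 × 2.242 ≈ 65.9 µg/mL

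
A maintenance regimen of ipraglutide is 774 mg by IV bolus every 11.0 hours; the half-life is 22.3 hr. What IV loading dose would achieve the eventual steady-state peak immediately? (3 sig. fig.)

k = ln 2 / 22.3 = 0.03108 hr⁻¹
Accumulation ratio R = 1 / (1 − e^(−kτ)) = 1 / (1 − e^(−0.03108×11.0)) = 1 / (1 − 0.7104) = 3.453
Loading dose = maintenance dose × R = 774 × 3.453 ≈ 2670 mg

2670 mg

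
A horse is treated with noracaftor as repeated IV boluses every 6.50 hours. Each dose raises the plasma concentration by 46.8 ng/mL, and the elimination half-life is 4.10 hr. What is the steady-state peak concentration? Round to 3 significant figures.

k = ln 2 / 4.10 = 0.1691 hr⁻¹
Fraction remaining after one interval: e^(−kτ) = e^(−0.1691 × 6.50) = 0.3332
R = 1 / (1 − 0.3332) = 1.500
Css,max = 46.8 × 1.500 ≈ 70.2 ng/mL

70.2 ng/mL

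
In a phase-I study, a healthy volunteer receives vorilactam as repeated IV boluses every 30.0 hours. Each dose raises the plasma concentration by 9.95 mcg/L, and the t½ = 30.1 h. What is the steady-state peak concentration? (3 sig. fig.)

19.9 mcg/L

k = ln 2 / 30.1 = 0.02303 h⁻¹
Fraction remaining after one interval: e^(−kτ) = e^(−0.02303 × 30.0) = 0.5012
R = 1 / (1 − 0.5012) = 2.005
Css,max = 9.95 × 2.005 ≈ 19.9 mcg/L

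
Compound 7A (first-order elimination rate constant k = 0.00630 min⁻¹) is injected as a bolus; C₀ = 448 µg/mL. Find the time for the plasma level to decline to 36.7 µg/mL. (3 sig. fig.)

C(t) = C₀ e^(−kt)  ⇒  t = ln(C₀/C) / k
t = ln(448/36.7) / 0.006300 = 2.502 / 0.006300 ≈ 397 minutes

397 minutes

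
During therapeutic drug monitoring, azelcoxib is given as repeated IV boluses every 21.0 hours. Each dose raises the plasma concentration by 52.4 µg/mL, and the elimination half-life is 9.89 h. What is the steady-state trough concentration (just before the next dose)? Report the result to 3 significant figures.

15.6 µg/mL

k = ln 2 / 9.89 = 0.07009 h⁻¹
Fraction remaining after one interval: e^(−kτ) = e^(−0.07009 × 21.0) = 0.2295
R = 1 / (1 − 0.2295) = 1.298
Css,max = 52.4 × 1.298 = 68.01 µg/mL
Css,min = Css,max × e^(−kτ) = 68.01 × 0.2295 ≈ 15.6 µg/mL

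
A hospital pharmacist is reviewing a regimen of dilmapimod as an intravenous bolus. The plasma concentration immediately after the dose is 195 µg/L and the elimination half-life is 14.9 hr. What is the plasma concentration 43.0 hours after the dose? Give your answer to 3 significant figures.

k = ln 2 / 14.9 = 0.04652 hr⁻¹
43.0 hr is 2.886 half-lives, so C = 195 × (1/2)^2.886 = 195 × 0.1353 ≈ 26.4 µg/L

26.4 µg/L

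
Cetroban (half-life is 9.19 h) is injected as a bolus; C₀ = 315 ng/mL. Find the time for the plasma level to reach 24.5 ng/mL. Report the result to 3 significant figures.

33.9 hours

k = ln 2 / 9.19 = 0.07542 h⁻¹
C(t) = C₀ e^(−kt)  ⇒  t = ln(C₀/C) / k
t = ln(315/24.5) / 0.07542 = 2.554 / 0.07542 ≈ 33.9 hours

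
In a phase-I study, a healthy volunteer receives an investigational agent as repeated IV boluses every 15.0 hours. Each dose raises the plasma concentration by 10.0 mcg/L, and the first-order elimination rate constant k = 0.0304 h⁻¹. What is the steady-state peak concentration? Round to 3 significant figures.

Fraction remaining after one interval: e^(−kτ) = e^(−0.03040 × 15.0) = 0.6338
R = 1 / (1 − 0.6338) = 2.731
Css,max = 10.0 × 2.731 ≈ 27.3 mcg/L

27.3 mcg/L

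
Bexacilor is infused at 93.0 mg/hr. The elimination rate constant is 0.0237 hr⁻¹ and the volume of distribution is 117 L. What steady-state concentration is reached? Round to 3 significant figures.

33.5 µg/mL

CL = k · V = 0.0237 × 117 = 2.773 L/hr
Css = rate / CL = 93.0 / 2.773 ≈ 33.5 µg/mL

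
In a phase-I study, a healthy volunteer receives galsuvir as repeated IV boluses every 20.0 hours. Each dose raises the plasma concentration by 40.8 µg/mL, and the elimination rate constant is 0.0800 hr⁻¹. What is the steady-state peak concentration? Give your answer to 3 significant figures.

Fraction remaining after one interval: e^(−kτ) = e^(−0.08000 × 20.0) = 0.2019
R = 1 / (1 − 0.2019) = 1.253
Css,max = 40.8 × 1.253 ≈ 51.1 µg/mL

51.1 µg/mL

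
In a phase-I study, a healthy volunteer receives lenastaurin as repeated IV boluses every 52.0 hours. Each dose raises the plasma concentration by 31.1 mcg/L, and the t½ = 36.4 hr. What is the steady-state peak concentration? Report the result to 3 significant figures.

49.5 mcg/L

k = ln 2 / 36.4 = 0.01904 hr⁻¹
Fraction remaining after one interval: e^(−kτ) = e^(−0.01904 × 52.0) = 0.3715
R = 1 / (1 − 0.3715) = 1.591
Css,max = 31.1 × 1.591 ≈ 49.5 mcg/L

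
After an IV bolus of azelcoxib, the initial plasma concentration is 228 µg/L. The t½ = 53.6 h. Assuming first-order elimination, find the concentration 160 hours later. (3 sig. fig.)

28.8 µg/L

k = ln 2 / 53.6 = 0.01293 h⁻¹
C(t) = C₀ e^(−kt) = 228 × e^(−0.01293 × 160) = 228 × e^(−2.069) = 228 × 0.1263 ≈ 28.8 µg/L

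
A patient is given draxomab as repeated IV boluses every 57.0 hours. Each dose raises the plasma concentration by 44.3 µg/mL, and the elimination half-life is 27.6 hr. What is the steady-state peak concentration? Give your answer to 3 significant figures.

k = ln 2 / 27.6 = 0.02511 hr⁻¹
Fraction remaining after one interval: e^(−kτ) = e^(−0.02511 × 57.0) = 0.2390
R = 1 / (1 − 0.2390) = 1.314
Css,max = 44.3 × 1.314 ≈ 58.2 µg/mL

58.2 µg/mL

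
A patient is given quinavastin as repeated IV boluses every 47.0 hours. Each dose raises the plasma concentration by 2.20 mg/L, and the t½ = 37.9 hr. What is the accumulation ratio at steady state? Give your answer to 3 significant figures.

k = ln 2 / 37.9 = 0.01829 hr⁻¹
Fraction remaining after one interval: e^(−kτ) = e^(−0.01829 × 47.0) = 0.4233
R = 1 / (1 − 0.4233) = 1 / 0.5767 ≈ 1.73

1.73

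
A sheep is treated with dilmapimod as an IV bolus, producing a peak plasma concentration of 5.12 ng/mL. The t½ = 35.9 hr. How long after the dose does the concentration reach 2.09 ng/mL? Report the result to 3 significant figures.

k = ln 2 / 35.9 = 0.01931 hr⁻¹
C(t) = C₀ e^(−kt)  ⇒  t = ln(C₀/C) / k
t = ln(5.12/2.09) / 0.01931 = 0.8960 / 0.01931 ≈ 46.4 hours

46.4 hours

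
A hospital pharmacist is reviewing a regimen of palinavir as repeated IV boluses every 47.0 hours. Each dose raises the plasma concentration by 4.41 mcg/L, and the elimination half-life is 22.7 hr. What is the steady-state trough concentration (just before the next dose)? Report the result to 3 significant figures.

k = ln 2 / 22.7 = 0.03054 hr⁻¹
Fraction remaining after one interval: e^(−kτ) = e^(−0.03054 × 47.0) = 0.2381
R = 1 / (1 − 0.2381) = 1.312
Css,max = 4.41 × 1.312 = 5.788 mcg/L
Css,min = Css,max × e^(−kτ) = 5.788 × 0.2381 ≈ 1.38 mcg/L

1.38 mcg/L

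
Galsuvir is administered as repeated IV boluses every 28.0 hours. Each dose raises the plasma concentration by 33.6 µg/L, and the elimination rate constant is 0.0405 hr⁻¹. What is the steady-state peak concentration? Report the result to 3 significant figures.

Fraction remaining after one interval: e^(−kτ) = e^(−0.04050 × 28.0) = 0.3217
R = 1 / (1 − 0.3217) = 1.474
Css,max = 33.6 × 1.474 ≈ 49.5 µg/L

49.5 µg/L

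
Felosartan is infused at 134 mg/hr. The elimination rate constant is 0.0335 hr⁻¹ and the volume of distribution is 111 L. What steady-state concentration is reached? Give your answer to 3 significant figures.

CL = k · V = 0.0335 × 111 = 3.719 L/hr
Css = rate / CL = 134 / 3.719 ≈ 36.0 µg/mL

36.0 µg/mL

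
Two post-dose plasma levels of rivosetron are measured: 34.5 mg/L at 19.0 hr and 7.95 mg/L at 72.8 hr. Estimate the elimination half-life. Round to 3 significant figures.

k = ln(C₁/C₂) / (t₂ − t₁) = ln(34.5/7.95) / (72.8 − 19.0)
  = 1.468 / 53.80 = 0.02728 hr⁻¹
t½ = ln 2 / k = ln 2 / 0.02728 ≈ 25.4 hours

25.4 hours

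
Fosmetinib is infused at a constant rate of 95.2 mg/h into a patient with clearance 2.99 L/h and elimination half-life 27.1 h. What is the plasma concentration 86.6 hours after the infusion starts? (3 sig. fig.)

Css = rate / CL = 95.2 / 2.99 = 31.84 µg/mL
k = ln 2 / 27.1 = 0.02558 h⁻¹
C(t) = Css (1 − e^(−kt)) = 31.84 × (1 − e^(−2.215)) = 31.84 × 0.8908 ≈ 28.4 µg/mL

28.4 µg/mL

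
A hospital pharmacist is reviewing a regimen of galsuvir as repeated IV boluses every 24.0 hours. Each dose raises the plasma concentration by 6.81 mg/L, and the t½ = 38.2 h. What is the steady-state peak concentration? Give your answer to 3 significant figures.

19.3 mg/L

k = ln 2 / 38.2 = 0.01815 h⁻¹
Fraction remaining after one interval: e^(−kτ) = e^(−0.01815 × 24.0) = 0.6470
R = 1 / (1 − 0.6470) = 2.832
Css,max = 6.81 × 2.832 ≈ 19.3 mg/L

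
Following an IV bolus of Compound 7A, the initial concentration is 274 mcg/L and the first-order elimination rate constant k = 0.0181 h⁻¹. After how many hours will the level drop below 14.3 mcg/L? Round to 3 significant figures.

163 hours

C(t) = C₀ e^(−kt)  ⇒  t = ln(C₀/C) / k
t = ln(274/14.3) / 0.01810 = 2.953 / 0.01810 ≈ 163 hours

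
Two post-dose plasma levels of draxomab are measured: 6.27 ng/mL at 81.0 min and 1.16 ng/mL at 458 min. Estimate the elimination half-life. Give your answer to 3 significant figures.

k = ln(C₁/C₂) / (t₂ − t₁) = ln(6.27/1.16) / (458 − 81.0)
  = 1.687 / 377.0 = 0.004476 min⁻¹
t½ = ln 2 / k = ln 2 / 0.004476 ≈ 155 minutes

155 minutes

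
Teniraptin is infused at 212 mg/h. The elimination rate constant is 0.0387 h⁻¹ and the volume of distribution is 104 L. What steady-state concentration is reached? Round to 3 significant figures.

52.7 µg/mL

CL = k · V = 0.0387 × 104 = 4.025 L/h
Css = rate / CL = 212 / 4.025 ≈ 52.7 µg/mL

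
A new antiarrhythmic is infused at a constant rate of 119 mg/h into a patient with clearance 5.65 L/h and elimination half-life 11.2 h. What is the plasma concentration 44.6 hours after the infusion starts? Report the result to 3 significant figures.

19.7 µg/mL

Css = rate / CL = 119 / 5.65 = 21.06 µg/mL
k = ln 2 / 11.2 = 0.06189 h⁻¹
C(t) = Css (1 − e^(−kt)) = 21.06 × (1 − e^(−2.760)) = 21.06 × 0.9367 ≈ 19.7 µg/mL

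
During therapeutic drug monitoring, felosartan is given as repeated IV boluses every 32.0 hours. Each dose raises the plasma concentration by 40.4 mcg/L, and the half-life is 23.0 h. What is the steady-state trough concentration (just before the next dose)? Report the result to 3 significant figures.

k = ln 2 / 23.0 = 0.03014 h⁻¹
Fraction remaining after one interval: e^(−kτ) = e^(−0.03014 × 32.0) = 0.3812
R = 1 / (1 − 0.3812) = 1.616
Css,max = 40.4 × 1.616 = 65.29 mcg/L
Css,min = Css,max × e^(−kτ) = 65.29 × 0.3812 ≈ 24.9 mcg/L

24.9 mcg/L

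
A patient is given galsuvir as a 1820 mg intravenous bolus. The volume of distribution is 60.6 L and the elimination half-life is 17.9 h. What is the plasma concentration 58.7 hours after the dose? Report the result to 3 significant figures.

C₀ = dose / V = 1820 / 60.6 = 30.03 µg/mL
k = ln 2 / 17.9 = 0.03872 h⁻¹
C(t) = C₀ e^(−kt) = 30.03 × e^(−0.03872 × 58.7) = 30.03 × e^(−2.273) = 30.03 × 0.1030 ≈ 3.09 µg/mL

3.09 µg/mL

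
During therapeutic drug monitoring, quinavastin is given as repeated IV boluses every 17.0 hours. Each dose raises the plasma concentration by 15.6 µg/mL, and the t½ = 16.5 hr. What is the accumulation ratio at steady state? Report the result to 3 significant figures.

k = ln 2 / 16.5 = 0.04201 hr⁻¹
Fraction remaining after one interval: e^(−kτ) = e^(−0.04201 × 17.0) = 0.4896
R = 1 / (1 − 0.4896) = 1 / 0.5104 ≈ 1.96

1.96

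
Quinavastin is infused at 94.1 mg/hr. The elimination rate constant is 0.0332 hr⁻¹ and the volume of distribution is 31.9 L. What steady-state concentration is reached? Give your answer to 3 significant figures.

88.9 µg/mL

CL = k · V = 0.0332 × 31.9 = 1.059 L/hr
Css = rate / CL = 94.1 / 1.059 ≈ 88.9 µg/mL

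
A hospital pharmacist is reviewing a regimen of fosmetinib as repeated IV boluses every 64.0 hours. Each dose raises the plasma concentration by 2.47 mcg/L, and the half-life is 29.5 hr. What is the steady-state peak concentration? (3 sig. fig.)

3.18 mcg/L

k = ln 2 / 29.5 = 0.02350 hr⁻¹
Fraction remaining after one interval: e^(−kτ) = e^(−0.02350 × 64.0) = 0.2223
R = 1 / (1 − 0.2223) = 1.286
Css,max = 2.47 × 1.286 ≈ 3.18 mcg/L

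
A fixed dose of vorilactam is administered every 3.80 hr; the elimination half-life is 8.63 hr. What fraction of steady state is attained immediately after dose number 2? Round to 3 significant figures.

k = ln 2 / 8.63 = 0.08032 hr⁻¹
f_n = 1 − e^(−nkτ) = 1 − e^(−2 × 0.08032 × 3.80) = 1 − e^(−0.6104) = 1 − 0.5431 ≈ 0.457

0.457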